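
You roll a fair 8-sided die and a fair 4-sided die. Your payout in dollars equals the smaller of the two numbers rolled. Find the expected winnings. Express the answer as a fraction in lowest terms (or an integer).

35/16 dollars

Distribution of the smaller of the two numbers rolled: 1 w.p. 11/32, 2 w.p. 9/32, 3 w.p. 7/32, 4 w.p. 5/32
E[payout] = (11/32)·1 + (9/32)·2 + (7/32)·3 + (5/32)·4 = 35/16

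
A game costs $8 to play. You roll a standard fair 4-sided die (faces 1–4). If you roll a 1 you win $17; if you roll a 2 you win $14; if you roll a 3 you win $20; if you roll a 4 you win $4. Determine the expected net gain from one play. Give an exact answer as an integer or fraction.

23/4 dollars

E[payout] = (1/4)·4 + (1/4)·14 + (1/4)·17 + (1/4)·20 = 55/4
Expected profit = 55/4 − 8 = 23/4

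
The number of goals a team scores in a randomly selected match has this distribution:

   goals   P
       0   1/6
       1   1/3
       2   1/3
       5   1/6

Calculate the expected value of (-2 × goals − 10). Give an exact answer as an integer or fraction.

E[-2x-10] = (1/6)·(-10) + (1/3)·(-12) + (1/3)·(-14) + (1/6)·(-20)
     = -41/3

-41/3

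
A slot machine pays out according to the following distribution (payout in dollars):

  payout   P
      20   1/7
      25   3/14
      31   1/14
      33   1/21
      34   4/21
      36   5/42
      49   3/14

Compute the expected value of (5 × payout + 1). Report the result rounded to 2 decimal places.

E[5x+1] = (1/7)·101 + (3/14)·126 + (1/14)·156 + (1/21)·166 + (4/21)·171 + (5/42)·181 + (3/14)·246
     = 7027/42 ≈ 167.31

167.31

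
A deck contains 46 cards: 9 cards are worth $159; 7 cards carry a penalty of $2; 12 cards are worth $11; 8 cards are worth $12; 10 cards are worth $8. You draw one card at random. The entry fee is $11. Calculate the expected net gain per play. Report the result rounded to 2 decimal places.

E[payout] = (9/46)·159 + (7/46)·(-2) + (12/46)·11 + (8/46)·12 + (10/46)·8 = 75/2
Expected profit = 75/2 − 11 = 53/2 ≈ $26.50

$26.50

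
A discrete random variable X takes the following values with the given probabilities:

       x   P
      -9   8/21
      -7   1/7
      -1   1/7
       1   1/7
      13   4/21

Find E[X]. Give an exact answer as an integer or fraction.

E[X] = (8/21)·(-9) + (1/7)·(-7) + (1/7)·(-1) + (1/7)·1 + (4/21)·13
     = -41/21

-41/21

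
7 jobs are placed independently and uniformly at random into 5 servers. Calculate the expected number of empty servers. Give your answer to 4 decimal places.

Let Xⱼ=1 if server j is empty. P(Xⱼ=1) = ((5-1)/5)^7 = 16384/78125.
By linearity, E[#empty] = 5·16384/78125 = 16384/15625.
≈ 1.0486

1.0486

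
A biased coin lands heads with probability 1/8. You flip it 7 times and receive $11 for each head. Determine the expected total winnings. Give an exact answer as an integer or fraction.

77/8 dollars

E[#heads] = 7·1/8 = 7/8 (linearity over flips).
E[winnings] = 11·7/8 = 77/8.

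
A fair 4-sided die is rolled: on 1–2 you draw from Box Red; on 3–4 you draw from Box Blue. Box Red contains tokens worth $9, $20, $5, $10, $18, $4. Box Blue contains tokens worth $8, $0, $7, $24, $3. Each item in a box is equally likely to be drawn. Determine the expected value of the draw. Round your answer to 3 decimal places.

E[X | Box Red] = (9 + 20 + 5 + 10 + 18 + 4)/6 = 11
E[X | Box Blue] = (8 + 0 + 7 + 24 + 3)/5 = 42/5
E[X] = (1/2)·11 + (1/2)·42/5 = 97/10 ≈ 9.700

$9.700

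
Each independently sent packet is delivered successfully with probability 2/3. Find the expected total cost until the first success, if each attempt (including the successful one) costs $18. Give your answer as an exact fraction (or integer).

$27

E[#attempts] = 1/p = 3/2; E[cost] = 18·3/2 = 27.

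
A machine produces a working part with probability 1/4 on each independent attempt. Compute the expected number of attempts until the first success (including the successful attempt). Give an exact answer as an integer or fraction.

4

For a geometric distribution, E[trials] = 1/p = 1/(1/4) = 4.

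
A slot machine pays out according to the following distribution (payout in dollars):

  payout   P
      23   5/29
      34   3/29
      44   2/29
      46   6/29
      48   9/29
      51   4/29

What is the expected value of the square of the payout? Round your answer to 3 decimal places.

E[X²] = (5/29)·529 + (3/29)·1156 + (2/29)·1936 + (6/29)·2116 + (9/29)·2304 + (4/29)·2601
     = 53821/29 ≈ 1855.897

1855.897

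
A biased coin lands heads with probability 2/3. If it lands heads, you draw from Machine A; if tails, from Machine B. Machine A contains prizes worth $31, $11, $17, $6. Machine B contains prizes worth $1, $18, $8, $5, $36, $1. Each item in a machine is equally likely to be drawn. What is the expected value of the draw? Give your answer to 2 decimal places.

E[X | Machine A] = (31 + 11 + 17 + 6)/4 = 65/4
E[X | Machine B] = (1 + 18 + 8 + 5 + 36 + 1)/6 = 23/2
E[X] = (2/3)·65/4 + (1/3)·23/2 = 44/3 ≈ 14.67

$14.67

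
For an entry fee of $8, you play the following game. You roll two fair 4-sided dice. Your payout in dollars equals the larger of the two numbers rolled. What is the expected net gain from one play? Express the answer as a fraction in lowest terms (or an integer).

-39/8 dollars

Distribution of the larger of the two numbers rolled: 1 w.p. 1/16, 2 w.p. 3/16, 3 w.p. 5/16, 4 w.p. 7/16
E[payout] = (1/16)·1 + (3/16)·2 + (5/16)·3 + (7/16)·4 = 25/8
Expected profit = 25/8 − 8 = -39/8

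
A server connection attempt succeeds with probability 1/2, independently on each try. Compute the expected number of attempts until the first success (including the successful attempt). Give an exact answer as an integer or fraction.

For a geometric distribution, E[trials] = 1/p = 1/(1/2) = 2.

2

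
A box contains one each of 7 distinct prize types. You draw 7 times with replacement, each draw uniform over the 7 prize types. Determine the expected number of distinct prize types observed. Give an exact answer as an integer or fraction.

543607/117649

Let Xⱼ=1 if type j appears at least once. P(Xⱼ=1) = 1 − ((7−1)/7)^7 = 543607/823543.
E[#distinct] = 7·543607/823543 = 543607/117649.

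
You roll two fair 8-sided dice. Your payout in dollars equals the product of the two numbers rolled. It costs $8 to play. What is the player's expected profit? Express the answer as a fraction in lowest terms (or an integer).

Distribution of the product of the two numbers rolled: 1 w.p. 1/64, 2 w.p. 1/32, 3 w.p. 1/32, 4 w.p. 3/64, 5 w.p. 1/32, 6 w.p. 1/16, …
E[payout] = (1/64)·1 + (1/32)·2 + (1/32)·3 + (3/64)·4 + (1/32)·5 + (1/16)·6 + (1/32)·7 + (1/16)·8 + (1/64)·9 + (1/32)·10 + (1/16)·12 + (1/32)·14 + (1/32)·15 + (3/64)·16 + (1/32)·18 + (1/32)·20 + (1/32)·21 + (1/16)·24 + (1/64)·25 + (1/32)·28 + (1/32)·30 + (1/32)·32 + (1/32)·35 + (1/64)·36 + (1/32)·40 + (1/32)·42 + (1/32)·48 + (1/64)·49 + (1/32)·56 + (1/64)·64 = 81/4
Expected profit = 81/4 − 8 = 49/4

49/4 dollars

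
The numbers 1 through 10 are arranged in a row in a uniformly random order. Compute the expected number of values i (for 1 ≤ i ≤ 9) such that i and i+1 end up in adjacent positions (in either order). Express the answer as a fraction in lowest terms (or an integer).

9/5

For each i ∈ {1,…,9}, let Xᵢ = 1 if i and i+1 are adjacent. P(Xᵢ=1) = 2·(10−1)!/10! = 2/10.
By linearity, E[ΣXᵢ] = (9)·(2/10) = 9/5.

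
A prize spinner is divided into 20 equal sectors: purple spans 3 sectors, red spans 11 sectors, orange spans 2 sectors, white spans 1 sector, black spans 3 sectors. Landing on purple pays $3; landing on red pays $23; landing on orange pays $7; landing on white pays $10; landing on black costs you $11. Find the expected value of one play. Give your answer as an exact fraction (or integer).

253/20 dollars

E[payout] = (3/20)·3 + (11/20)·23 + (2/20)·7 + (1/20)·10 + (3/20)·(-11) = 253/20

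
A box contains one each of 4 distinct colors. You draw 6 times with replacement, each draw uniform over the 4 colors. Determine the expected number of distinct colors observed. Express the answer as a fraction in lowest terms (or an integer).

3367/1024

Let Xⱼ=1 if type j appears at least once. P(Xⱼ=1) = 1 − ((4−1)/4)^6 = 3367/4096.
E[#distinct] = 4·3367/4096 = 3367/1024.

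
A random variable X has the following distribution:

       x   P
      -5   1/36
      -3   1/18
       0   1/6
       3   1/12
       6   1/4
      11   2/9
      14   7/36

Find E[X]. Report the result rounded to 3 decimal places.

E[X] = (1/36)·(-5) + (1/18)·(-3) + (1/6)·0 + (1/12)·3 + (1/4)·6 + (2/9)·11 + (7/36)·14
     = 119/18 ≈ 6.611

6.611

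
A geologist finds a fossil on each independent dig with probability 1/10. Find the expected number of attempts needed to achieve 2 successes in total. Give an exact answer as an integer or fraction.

By linearity (sum of 2 independent geometric waits), E[trials] = 2/p = 2/(1/10) = 20.

20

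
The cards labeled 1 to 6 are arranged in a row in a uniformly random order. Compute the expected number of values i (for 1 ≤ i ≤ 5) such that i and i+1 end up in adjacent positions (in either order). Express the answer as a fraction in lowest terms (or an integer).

5/3

For each i ∈ {1,…,5}, let Xᵢ = 1 if i and i+1 are adjacent. P(Xᵢ=1) = 2·(6−1)!/6! = 2/6.
By linearity, E[ΣXᵢ] = (5)·(2/6) = 5/3.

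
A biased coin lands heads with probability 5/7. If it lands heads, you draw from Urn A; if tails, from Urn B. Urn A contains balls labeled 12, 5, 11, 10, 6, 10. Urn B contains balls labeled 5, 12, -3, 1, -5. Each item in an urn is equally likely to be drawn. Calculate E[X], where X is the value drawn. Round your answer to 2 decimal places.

7.00

E[X | Urn A] = (12 + 5 + 11 + 10 + 6 + 10)/6 = 9
E[X | Urn B] = (5 + 12 − 3 + 1 − 5)/5 = 2
E[X] = (5/7)·9 + (2/7)·2 = 7 ≈ 7.00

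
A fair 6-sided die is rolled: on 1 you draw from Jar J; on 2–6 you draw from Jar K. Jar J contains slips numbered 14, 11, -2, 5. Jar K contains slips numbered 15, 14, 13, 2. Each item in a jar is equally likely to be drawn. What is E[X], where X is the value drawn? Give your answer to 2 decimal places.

10.33

E[X | Jar J] = (14 + 11 − 2 + 5)/4 = 7
E[X | Jar K] = (15 + 14 + 13 + 2)/4 = 11
E[X] = (1/6)·7 + (5/6)·11 = 31/3 ≈ 10.33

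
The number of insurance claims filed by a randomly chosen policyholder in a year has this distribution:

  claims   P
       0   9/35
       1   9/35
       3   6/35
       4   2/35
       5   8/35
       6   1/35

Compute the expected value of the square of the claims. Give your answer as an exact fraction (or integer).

E[X²] = (9/35)·0 + (9/35)·1 + (6/35)·9 + (2/35)·16 + (8/35)·25 + (1/35)·36
     = 331/35

331/35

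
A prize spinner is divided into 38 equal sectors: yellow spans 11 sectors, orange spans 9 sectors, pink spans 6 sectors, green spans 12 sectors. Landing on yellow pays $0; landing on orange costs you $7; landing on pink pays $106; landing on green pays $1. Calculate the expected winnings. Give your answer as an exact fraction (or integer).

585/38 dollars

E[payout] = (11/38)·0 + (9/38)·(-7) + (6/38)·106 + (12/38)·1 = 585/38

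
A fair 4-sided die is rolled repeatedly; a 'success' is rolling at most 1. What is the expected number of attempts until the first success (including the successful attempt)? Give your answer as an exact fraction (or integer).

For a geometric distribution, E[trials] = 1/p = 1/(1/4) = 4.

4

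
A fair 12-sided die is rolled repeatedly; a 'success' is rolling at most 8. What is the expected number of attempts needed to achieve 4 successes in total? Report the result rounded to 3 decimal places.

By linearity (sum of 4 independent geometric waits), E[trials] = 4/p = 4/(2/3) = 6.
≈ 6.000

6.000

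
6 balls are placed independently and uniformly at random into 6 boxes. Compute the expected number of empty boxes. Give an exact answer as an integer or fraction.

15625/7776

Let Xⱼ=1 if box j is empty. P(Xⱼ=1) = ((6-1)/6)^6 = 15625/46656.
By linearity, E[#empty] = 6·15625/46656 = 15625/7776.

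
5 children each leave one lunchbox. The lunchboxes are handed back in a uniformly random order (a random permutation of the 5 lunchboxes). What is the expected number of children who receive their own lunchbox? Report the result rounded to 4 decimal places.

Let Xᵢ = 1 if person i gets their own lunchbox. For each i, P(Xᵢ=1) = 1/5.
By linearity of expectation, E[X₁+…+X_5] = 5·(1/5) = 1.
≈ 1.0000

1.0000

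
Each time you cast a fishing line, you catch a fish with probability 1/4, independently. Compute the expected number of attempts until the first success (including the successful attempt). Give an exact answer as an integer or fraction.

For a geometric distribution, E[trials] = 1/p = 1/(1/4) = 4.

4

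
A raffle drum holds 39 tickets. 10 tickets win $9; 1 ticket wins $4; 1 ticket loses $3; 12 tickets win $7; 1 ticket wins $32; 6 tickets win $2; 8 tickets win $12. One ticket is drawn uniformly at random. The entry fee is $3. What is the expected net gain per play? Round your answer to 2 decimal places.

$5.08

E[payout] = (10/39)·9 + (1/39)·4 + (1/39)·(-3) + (12/39)·7 + (1/39)·32 + (6/39)·2 + (8/39)·12 = 105/13
Expected profit = 105/13 − 3 = 66/13 ≈ $5.08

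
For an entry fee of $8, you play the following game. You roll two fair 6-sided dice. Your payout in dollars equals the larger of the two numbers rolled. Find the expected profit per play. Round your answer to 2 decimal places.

-$3.53

Distribution of the larger of the two numbers rolled: 1 w.p. 1/36, 2 w.p. 1/12, 3 w.p. 5/36, 4 w.p. 7/36, 5 w.p. 1/4, 6 w.p. 11/36
E[payout] = (1/36)·1 + (1/12)·2 + (5/36)·3 + (7/36)·4 + (1/4)·5 + (11/36)·6 = 161/36
Expected profit = 161/36 − 8 = -127/36 ≈ -$3.53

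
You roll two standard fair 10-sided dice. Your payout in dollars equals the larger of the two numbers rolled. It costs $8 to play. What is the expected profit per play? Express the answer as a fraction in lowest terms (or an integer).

Distribution of the larger of the two numbers rolled: 1 w.p. 1/100, 2 w.p. 3/100, 3 w.p. 1/20, 4 w.p. 7/100, 5 w.p. 9/100, 6 w.p. 11/100, …
E[payout] = (1/100)·1 + (3/100)·2 + (1/20)·3 + (7/100)·4 + (9/100)·5 + (11/100)·6 + (13/100)·7 + (3/20)·8 + (17/100)·9 + (19/100)·10 = 143/20
Expected profit = 143/20 − 8 = -17/20

-17/20 dollars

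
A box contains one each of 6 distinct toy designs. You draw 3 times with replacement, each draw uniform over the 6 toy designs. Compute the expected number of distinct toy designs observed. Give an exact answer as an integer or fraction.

Let Xⱼ=1 if type j appears at least once. P(Xⱼ=1) = 1 − ((6−1)/6)^3 = 91/216.
E[#distinct] = 6·91/216 = 91/36.

91/36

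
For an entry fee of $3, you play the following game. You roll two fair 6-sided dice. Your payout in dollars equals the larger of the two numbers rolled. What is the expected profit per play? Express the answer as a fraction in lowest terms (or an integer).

Distribution of the larger of the two numbers rolled: 1 w.p. 1/36, 2 w.p. 1/12, 3 w.p. 5/36, 4 w.p. 7/36, 5 w.p. 1/4, 6 w.p. 11/36
E[payout] = (1/36)·1 + (1/12)·2 + (5/36)·3 + (7/36)·4 + (1/4)·5 + (11/36)·6 = 161/36
Expected profit = 161/36 − 3 = 53/36

53/36 dollars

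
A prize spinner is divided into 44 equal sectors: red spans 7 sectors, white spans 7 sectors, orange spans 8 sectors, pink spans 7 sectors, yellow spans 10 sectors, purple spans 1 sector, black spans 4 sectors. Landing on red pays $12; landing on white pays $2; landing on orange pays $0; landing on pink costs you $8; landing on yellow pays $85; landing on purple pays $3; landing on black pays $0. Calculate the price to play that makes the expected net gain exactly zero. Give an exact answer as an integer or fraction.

895/44 dollars

E[payout] = (7/44)·12 + (7/44)·2 + (8/44)·0 + (7/44)·(-8) + (10/44)·85 + (1/44)·3 + (4/44)·0 = 895/44
Fair fee = E[payout] = 895/44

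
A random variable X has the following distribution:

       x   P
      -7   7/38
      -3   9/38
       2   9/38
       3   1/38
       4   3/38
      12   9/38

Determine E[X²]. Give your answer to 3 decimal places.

47.711

E[X²] = (7/38)·49 + (9/38)·9 + (9/38)·4 + (1/38)·9 + (3/38)·16 + (9/38)·144
     = 1813/38 ≈ 47.711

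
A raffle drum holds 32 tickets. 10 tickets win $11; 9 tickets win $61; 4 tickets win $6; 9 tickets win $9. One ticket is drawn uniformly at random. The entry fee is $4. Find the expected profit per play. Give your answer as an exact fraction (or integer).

159/8 dollars

E[payout] = (10/32)·11 + (9/32)·61 + (4/32)·6 + (9/32)·9 = 191/8
Expected profit = 191/8 − 4 = 159/8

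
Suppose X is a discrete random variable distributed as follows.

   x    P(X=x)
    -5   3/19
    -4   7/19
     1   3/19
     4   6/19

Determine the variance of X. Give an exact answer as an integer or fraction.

5178/361

E[X] = (3/19)·(-5) + (7/19)·(-4) + (3/19)·1 + (6/19)·4 = -16/19
E[X²] = (3/19)·25 + (7/19)·16 + (3/19)·1 + (6/19)·16 = 286/19
Var(X) = 286/19 − (-16/19)² = 5178/361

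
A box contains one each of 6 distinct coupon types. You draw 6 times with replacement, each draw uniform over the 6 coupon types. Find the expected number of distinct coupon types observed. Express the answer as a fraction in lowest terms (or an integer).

Let Xⱼ=1 if type j appears at least once. P(Xⱼ=1) = 1 − ((6−1)/6)^6 = 31031/46656.
E[#distinct] = 6·31031/46656 = 31031/7776.

31031/7776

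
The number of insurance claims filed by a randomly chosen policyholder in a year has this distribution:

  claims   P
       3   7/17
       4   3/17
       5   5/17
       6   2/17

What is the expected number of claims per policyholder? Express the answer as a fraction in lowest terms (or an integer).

E[X] = (7/17)·3 + (3/17)·4 + (5/17)·5 + (2/17)·6
     = 70/17

70/17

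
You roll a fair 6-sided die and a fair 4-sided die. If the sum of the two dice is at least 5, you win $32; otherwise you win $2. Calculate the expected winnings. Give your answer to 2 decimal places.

E[payout] = (1/4)·2 + (3/4)·32 = 49/2
≈ $24.50

$24.50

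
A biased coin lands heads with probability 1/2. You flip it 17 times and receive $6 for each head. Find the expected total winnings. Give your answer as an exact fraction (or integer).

E[#heads] = 17·1/2 = 17/2 (linearity over flips).
E[winnings] = 6·17/2 = 51.

$51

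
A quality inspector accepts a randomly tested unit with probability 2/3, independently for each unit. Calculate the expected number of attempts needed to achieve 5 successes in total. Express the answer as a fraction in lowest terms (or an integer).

15/2

By linearity (sum of 5 independent geometric waits), E[trials] = 5/p = 5/(2/3) = 15/2.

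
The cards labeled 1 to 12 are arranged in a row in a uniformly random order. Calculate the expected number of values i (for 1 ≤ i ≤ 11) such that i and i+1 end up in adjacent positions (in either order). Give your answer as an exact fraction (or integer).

For each i ∈ {1,…,11}, let Xᵢ = 1 if i and i+1 are adjacent. P(Xᵢ=1) = 2·(12−1)!/12! = 2/12.
By linearity, E[ΣXᵢ] = (11)·(2/12) = 11/6.

11/6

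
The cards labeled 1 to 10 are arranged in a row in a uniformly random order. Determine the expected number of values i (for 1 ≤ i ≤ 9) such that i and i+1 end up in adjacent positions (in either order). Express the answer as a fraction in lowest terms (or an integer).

9/5

For each i ∈ {1,…,9}, let Xᵢ = 1 if i and i+1 are adjacent. P(Xᵢ=1) = 2·(10−1)!/10! = 2/10.
By linearity, E[ΣXᵢ] = (9)·(2/10) = 9/5.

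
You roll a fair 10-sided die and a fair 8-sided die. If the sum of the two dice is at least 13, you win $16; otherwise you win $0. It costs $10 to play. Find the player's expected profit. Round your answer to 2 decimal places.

E[payout] = (59/80)·0 + (21/80)·16 = 21/5
Expected profit = 21/5 − 10 = -29/5 ≈ -$5.80

-$5.80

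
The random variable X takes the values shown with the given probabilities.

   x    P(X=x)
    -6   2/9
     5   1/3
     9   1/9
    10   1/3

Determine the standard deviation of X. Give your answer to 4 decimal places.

6.0736

E[X] = 14/3, E[X²] = 176/3
Var(X) = E[X²] − (E[X])² = 176/3 − 196/9 = 332/9
SD(X) = √(332/9) ≈ 6.0736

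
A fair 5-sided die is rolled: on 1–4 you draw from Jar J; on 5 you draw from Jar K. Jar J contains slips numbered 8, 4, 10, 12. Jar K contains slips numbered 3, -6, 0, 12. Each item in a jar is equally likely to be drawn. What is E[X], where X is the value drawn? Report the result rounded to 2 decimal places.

7.25

E[X | Jar J] = (8 + 4 + 10 + 12)/4 = 17/2
E[X | Jar K] = (3 − 6 + 0 + 12)/4 = 9/4
E[X] = (4/5)·17/2 + (1/5)·9/4 = 29/4 ≈ 7.25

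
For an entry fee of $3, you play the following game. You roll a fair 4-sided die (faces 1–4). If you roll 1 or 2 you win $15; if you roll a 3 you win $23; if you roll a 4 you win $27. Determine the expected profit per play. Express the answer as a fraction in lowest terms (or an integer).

$17

E[payout] = (1/2)·15 + (1/4)·23 + (1/4)·27 = 20
Expected profit = 20 − 3 = 17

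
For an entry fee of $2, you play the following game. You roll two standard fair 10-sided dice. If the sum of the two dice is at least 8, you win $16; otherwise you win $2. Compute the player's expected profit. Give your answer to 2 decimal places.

$11.06

E[payout] = (21/100)·2 + (79/100)·16 = 653/50
Expected profit = 653/50 − 2 = 553/50 ≈ $11.06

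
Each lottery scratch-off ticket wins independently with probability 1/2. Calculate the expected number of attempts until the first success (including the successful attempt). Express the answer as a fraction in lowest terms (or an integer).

For a geometric distribution, E[trials] = 1/p = 1/(1/2) = 2.

2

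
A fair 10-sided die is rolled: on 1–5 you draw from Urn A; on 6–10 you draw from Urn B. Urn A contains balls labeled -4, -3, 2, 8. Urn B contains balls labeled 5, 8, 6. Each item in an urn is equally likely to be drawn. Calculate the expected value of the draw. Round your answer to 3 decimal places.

E[X | Urn A] = (-4 − 3 + 2 + 8)/4 = 3/4
E[X | Urn B] = (5 + 8 + 6)/3 = 19/3
E[X] = (1/2)·3/4 + (1/2)·19/3 = 85/24 ≈ 3.542

3.542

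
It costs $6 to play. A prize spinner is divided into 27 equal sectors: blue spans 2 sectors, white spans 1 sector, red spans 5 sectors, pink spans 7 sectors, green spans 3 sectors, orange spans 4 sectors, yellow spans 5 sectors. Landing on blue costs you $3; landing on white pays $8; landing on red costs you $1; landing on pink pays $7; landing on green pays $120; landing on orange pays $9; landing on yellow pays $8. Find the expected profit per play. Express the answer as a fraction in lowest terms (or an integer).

E[payout] = (2/27)·(-3) + (1/27)·8 + (5/27)·(-1) + (7/27)·7 + (3/27)·120 + (4/27)·9 + (5/27)·8 = 482/27
Expected profit = 482/27 − 6 = 320/27

320/27 dollars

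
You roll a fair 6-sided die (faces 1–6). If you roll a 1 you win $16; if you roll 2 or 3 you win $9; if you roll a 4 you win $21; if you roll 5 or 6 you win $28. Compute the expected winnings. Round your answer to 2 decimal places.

E[payout] = (1/3)·9 + (1/6)·16 + (1/6)·21 + (1/3)·28 = 37/2
≈ $18.50

$18.50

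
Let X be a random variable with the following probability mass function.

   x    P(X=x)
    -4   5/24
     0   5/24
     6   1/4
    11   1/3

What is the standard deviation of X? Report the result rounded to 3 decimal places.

E[X] = 13/3, E[X²] = 158/3
Var(X) = E[X²] − (E[X])² = 158/3 − 169/9 = 305/9
SD(X) = √(305/9) ≈ 5.821

5.821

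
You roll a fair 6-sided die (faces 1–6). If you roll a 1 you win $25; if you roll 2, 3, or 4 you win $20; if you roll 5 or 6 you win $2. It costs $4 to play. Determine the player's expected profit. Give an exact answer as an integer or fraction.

65/6 dollars

E[payout] = (1/3)·2 + (1/2)·20 + (1/6)·25 = 89/6
Expected profit = 89/6 − 4 = 65/6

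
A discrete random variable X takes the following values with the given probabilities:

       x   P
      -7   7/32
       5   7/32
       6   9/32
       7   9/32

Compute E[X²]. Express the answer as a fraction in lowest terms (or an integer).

1283/32

E[X²] = (7/32)·49 + (7/32)·25 + (9/32)·36 + (9/32)·49
     = 1283/32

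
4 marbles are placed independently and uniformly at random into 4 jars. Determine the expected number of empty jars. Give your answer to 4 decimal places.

1.2656

Let Xⱼ=1 if jar j is empty. P(Xⱼ=1) = ((4-1)/4)^4 = 81/256.
By linearity, E[#empty] = 4·81/256 = 81/64.
≈ 1.2656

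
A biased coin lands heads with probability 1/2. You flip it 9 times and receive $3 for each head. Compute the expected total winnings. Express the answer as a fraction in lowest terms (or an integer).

27/2 dollars

E[#heads] = 9·1/2 = 9/2 (linearity over flips).
E[winnings] = 3·9/2 = 27/2.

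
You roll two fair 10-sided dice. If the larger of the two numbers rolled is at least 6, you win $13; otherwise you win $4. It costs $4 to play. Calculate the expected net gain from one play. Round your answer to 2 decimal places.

E[payout] = (1/4)·4 + (3/4)·13 = 43/4
Expected profit = 43/4 − 4 = 27/4 ≈ $6.75

$6.75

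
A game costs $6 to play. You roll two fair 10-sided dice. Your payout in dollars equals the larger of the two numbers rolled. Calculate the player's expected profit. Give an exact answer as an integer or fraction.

23/20 dollars

Distribution of the larger of the two numbers rolled: 1 w.p. 1/100, 2 w.p. 3/100, 3 w.p. 1/20, 4 w.p. 7/100, 5 w.p. 9/100, 6 w.p. 11/100, …
E[payout] = (1/100)·1 + (3/100)·2 + (1/20)·3 + (7/100)·4 + (9/100)·5 + (11/100)·6 + (13/100)·7 + (3/20)·8 + (17/100)·9 + (19/100)·10 = 143/20
Expected profit = 143/20 − 6 = 23/20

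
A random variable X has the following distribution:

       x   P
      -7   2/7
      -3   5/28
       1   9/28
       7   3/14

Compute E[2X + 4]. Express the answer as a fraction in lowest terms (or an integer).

18/7

E[2x+4] = (2/7)·(-10) + (5/28)·(-2) + (9/28)·6 + (3/14)·18
     = 18/7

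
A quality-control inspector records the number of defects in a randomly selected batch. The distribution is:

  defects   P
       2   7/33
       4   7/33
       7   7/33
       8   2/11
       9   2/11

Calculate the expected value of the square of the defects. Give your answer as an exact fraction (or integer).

E[X²] = (7/33)·4 + (7/33)·16 + (7/33)·49 + (2/11)·64 + (2/11)·81
     = 41

41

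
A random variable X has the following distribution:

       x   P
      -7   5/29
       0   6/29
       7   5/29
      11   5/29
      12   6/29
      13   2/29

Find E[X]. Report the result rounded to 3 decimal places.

E[X] = (5/29)·(-7) + (6/29)·0 + (5/29)·7 + (5/29)·11 + (6/29)·12 + (2/29)·13
     = 153/29 ≈ 5.276

5.276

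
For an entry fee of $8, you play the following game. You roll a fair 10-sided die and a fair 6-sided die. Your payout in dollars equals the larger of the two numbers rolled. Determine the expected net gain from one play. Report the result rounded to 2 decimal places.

Distribution of the larger of the two numbers rolled: 1 w.p. 1/60, 2 w.p. 1/20, 3 w.p. 1/12, 4 w.p. 7/60, 5 w.p. 3/20, 6 w.p. 11/60, …
E[payout] = (1/60)·1 + (1/20)·2 + (1/12)·3 + (7/60)·4 + (3/20)·5 + (11/60)·6 + (1/10)·7 + (1/10)·8 + (1/10)·9 + (1/10)·10 = 73/12
Expected profit = 73/12 − 8 = -23/12 ≈ -$1.92

-$1.92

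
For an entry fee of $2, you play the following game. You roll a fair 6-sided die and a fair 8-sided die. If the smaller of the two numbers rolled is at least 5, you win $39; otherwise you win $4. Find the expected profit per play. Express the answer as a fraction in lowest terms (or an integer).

E[payout] = (5/6)·4 + (1/6)·39 = 59/6
Expected profit = 59/6 − 2 = 47/6

47/6 dollars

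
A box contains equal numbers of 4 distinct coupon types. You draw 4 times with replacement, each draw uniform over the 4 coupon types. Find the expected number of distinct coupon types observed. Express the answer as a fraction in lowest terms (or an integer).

Let Xⱼ=1 if type j appears at least once. P(Xⱼ=1) = 1 − ((4−1)/4)^4 = 175/256.
E[#distinct] = 4·175/256 = 175/64.

175/64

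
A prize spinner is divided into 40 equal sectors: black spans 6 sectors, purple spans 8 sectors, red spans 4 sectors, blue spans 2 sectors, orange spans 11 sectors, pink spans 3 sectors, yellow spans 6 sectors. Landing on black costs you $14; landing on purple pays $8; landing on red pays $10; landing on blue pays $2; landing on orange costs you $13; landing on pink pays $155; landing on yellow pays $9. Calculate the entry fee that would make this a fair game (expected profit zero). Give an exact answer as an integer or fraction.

$10

E[payout] = (6/40)·(-14) + (8/40)·8 + (4/40)·10 + (2/40)·2 + (11/40)·(-13) + (3/40)·155 + (6/40)·9 = 10
Fair fee = E[payout] = 10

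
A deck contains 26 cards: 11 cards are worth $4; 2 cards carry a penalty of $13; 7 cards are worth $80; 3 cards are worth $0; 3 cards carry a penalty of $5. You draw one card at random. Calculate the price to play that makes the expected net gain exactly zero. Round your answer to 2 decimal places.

$21.65

E[payout] = (11/26)·4 + (2/26)·(-13) + (7/26)·80 + (3/26)·0 + (3/26)·(-5) = 563/26
Fair fee = E[payout] = 563/26 ≈ $21.65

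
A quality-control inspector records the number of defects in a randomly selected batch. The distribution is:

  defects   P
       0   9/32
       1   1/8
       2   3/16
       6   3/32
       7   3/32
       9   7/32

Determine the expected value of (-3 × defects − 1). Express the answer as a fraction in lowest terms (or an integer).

E[-3x-1] = (9/32)·(-1) + (1/8)·(-4) + (3/16)·(-7) + (3/32)·(-19) + (3/32)·(-22) + (7/32)·(-28)
     = -193/16

-193/16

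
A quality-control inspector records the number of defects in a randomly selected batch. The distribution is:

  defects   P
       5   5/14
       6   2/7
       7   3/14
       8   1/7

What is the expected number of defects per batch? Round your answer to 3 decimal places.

E[X] = (5/14)·5 + (2/7)·6 + (3/14)·7 + (1/7)·8
     = 43/7 ≈ 6.143

6.143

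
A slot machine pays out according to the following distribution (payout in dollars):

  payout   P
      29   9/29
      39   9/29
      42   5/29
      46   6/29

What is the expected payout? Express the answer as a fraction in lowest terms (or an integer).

E[X] = (9/29)·29 + (9/29)·39 + (5/29)·42 + (6/29)·46
     = 1098/29

1098/29 dollars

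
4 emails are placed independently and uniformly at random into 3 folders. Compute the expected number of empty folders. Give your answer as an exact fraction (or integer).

16/27

Let Xⱼ=1 if folder j is empty. P(Xⱼ=1) = ((3-1)/3)^4 = 16/81.
By linearity, E[#empty] = 3·16/81 = 16/27.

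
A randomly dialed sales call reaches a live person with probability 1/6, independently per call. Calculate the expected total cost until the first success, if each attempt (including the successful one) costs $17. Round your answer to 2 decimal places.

$102.00

E[#attempts] = 1/p = 6; E[cost] = 17·6 = 102.
≈ 102.00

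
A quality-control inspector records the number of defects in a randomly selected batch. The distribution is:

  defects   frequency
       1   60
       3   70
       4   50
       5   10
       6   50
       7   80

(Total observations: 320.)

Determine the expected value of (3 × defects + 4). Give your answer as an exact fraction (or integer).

Total = 320, so P(defects=1) = 60/320, etc.
E[3x+4] = (3/16)·7 + (7/32)·13 + (5/32)·16 + (1/32)·19 + (5/32)·22 + (1/4)·25
     = 271/16

271/16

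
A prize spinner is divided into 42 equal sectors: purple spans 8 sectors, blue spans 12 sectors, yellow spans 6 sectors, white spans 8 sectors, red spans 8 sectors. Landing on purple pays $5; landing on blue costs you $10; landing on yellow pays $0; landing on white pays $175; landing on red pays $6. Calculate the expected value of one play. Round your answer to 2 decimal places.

E[payout] = (8/42)·5 + (12/42)·(-10) + (6/42)·0 + (8/42)·175 + (8/42)·6 = 228/7
≈ $32.57

$32.57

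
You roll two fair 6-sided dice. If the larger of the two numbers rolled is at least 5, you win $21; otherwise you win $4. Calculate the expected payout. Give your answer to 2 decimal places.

$13.44

E[payout] = (4/9)·4 + (5/9)·21 = 121/9
≈ $13.44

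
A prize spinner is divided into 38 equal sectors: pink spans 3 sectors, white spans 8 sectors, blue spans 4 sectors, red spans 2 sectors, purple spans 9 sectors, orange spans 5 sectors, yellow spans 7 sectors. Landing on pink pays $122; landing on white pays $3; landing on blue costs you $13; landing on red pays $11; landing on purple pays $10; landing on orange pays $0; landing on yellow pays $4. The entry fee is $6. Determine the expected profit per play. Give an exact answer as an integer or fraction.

E[payout] = (3/38)·122 + (8/38)·3 + (4/38)·(-13) + (2/38)·11 + (9/38)·10 + (5/38)·0 + (7/38)·4 = 239/19
Expected profit = 239/19 − 6 = 125/19

125/19 dollars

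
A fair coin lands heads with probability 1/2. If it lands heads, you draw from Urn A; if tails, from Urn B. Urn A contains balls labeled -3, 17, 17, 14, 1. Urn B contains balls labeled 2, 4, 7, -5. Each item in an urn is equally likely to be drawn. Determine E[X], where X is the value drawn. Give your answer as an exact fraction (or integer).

28/5

E[X | Urn A] = (-3 + 17 + 17 + 14 + 1)/5 = 46/5
E[X | Urn B] = (2 + 4 + 7 − 5)/4 = 2
E[X] = (1/2)·46/5 + (1/2)·2 = 28/5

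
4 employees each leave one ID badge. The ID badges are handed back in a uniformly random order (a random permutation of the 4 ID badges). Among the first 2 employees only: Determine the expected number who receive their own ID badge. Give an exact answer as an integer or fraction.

1/2

Let Xᵢ = 1 if person i gets their own ID badge. For each i, P(Xᵢ=1) = 1/4.
By linearity of expectation, E[X₁+…+X_2] = 2·(1/4) = 1/2.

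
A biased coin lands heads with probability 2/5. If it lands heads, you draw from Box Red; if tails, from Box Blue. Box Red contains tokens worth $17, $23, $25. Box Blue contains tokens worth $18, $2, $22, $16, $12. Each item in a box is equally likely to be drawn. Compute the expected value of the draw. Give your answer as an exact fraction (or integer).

256/15 dollars

E[X | Box Red] = (17 + 23 + 25)/3 = 65/3
E[X | Box Blue] = (18 + 2 + 22 + 16 + 12)/5 = 14
E[X] = (2/5)·65/3 + (3/5)·14 = 256/15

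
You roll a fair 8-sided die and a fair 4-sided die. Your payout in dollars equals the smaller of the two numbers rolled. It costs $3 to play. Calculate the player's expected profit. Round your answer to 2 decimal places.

-$0.81

Distribution of the smaller of the two numbers rolled: 1 w.p. 11/32, 2 w.p. 9/32, 3 w.p. 7/32, 4 w.p. 5/32
E[payout] = (11/32)·1 + (9/32)·2 + (7/32)·3 + (5/32)·4 = 35/16
Expected profit = 35/16 − 3 = -13/16 ≈ -$0.81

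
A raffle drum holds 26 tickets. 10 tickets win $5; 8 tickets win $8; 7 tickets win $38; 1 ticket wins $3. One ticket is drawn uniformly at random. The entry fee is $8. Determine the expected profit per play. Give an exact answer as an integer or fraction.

175/26 dollars

E[payout] = (10/26)·5 + (8/26)·8 + (7/26)·38 + (1/26)·3 = 383/26
Expected profit = 383/26 − 8 = 175/26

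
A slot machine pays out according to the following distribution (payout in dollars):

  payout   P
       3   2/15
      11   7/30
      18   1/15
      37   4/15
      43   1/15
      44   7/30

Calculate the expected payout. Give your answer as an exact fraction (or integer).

E[X] = (2/15)·3 + (7/30)·11 + (1/15)·18 + (4/15)·37 + (1/15)·43 + (7/30)·44
     = 163/6

163/6 dollars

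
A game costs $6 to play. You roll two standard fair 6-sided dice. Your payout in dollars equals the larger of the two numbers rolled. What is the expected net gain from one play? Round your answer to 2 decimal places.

Distribution of the larger of the two numbers rolled: 1 w.p. 1/36, 2 w.p. 1/12, 3 w.p. 5/36, 4 w.p. 7/36, 5 w.p. 1/4, 6 w.p. 11/36
E[payout] = (1/36)·1 + (1/12)·2 + (5/36)·3 + (7/36)·4 + (1/4)·5 + (11/36)·6 = 161/36
Expected profit = 161/36 − 6 = -55/36 ≈ -$1.53

-$1.53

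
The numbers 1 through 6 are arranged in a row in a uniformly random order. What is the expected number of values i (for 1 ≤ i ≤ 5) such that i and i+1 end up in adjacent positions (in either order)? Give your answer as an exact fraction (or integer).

5/3

For each i ∈ {1,…,5}, let Xᵢ = 1 if i and i+1 are adjacent. P(Xᵢ=1) = 2·(6−1)!/6! = 2/6.
By linearity, E[ΣXᵢ] = (5)·(2/6) = 5/3.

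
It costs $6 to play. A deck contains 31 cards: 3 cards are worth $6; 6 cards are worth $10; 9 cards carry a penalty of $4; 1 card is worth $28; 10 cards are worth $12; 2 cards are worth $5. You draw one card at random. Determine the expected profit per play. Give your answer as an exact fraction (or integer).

E[payout] = (3/31)·6 + (6/31)·10 + (9/31)·(-4) + (1/31)·28 + (10/31)·12 + (2/31)·5 = 200/31
Expected profit = 200/31 − 6 = 14/31

14/31 dollars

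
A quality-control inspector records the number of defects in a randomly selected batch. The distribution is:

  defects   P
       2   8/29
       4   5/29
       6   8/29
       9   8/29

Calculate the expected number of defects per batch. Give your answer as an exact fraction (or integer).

E[X] = (8/29)·2 + (5/29)·4 + (8/29)·6 + (8/29)·9
     = 156/29

156/29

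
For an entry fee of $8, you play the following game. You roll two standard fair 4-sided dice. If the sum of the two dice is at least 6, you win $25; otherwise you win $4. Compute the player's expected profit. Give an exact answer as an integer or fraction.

E[payout] = (5/8)·4 + (3/8)·25 = 95/8
Expected profit = 95/8 − 8 = 31/8

31/8 dollars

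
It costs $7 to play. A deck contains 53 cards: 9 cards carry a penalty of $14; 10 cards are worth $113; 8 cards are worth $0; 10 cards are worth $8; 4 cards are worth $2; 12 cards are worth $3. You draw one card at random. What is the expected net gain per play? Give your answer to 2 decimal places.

E[payout] = (9/53)·(-14) + (10/53)·113 + (8/53)·0 + (10/53)·8 + (4/53)·2 + (12/53)·3 = 1128/53
Expected profit = 1128/53 − 7 = 757/53 ≈ $14.28

$14.28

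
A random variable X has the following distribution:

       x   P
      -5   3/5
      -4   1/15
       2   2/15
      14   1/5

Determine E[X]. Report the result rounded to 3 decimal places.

E[X] = (3/5)·(-5) + (1/15)·(-4) + (2/15)·2 + (1/5)·14
     = -1/5 ≈ -0.200

-0.200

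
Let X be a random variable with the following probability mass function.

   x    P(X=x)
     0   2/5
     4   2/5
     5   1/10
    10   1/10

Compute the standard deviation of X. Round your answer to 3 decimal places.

E[X] = 31/10, E[X²] = 189/10
Var(X) = E[X²] − (E[X])² = 189/10 − 961/100 = 929/100
SD(X) = √(929/100) ≈ 3.048

3.048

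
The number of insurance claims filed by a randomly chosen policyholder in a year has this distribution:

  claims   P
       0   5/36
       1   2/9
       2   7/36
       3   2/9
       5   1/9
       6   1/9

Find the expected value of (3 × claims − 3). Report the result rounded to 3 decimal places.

E[3x-3] = (5/36)·(-3) + (2/9)·0 + (7/36)·3 + (2/9)·6 + (1/9)·12 + (1/9)·15
     = 9/2 ≈ 4.500

4.500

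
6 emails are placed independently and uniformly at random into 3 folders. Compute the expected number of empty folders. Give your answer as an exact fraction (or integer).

Let Xⱼ=1 if folder j is empty. P(Xⱼ=1) = ((3-1)/3)^6 = 64/729.
By linearity, E[#empty] = 3·64/729 = 64/243.

64/243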